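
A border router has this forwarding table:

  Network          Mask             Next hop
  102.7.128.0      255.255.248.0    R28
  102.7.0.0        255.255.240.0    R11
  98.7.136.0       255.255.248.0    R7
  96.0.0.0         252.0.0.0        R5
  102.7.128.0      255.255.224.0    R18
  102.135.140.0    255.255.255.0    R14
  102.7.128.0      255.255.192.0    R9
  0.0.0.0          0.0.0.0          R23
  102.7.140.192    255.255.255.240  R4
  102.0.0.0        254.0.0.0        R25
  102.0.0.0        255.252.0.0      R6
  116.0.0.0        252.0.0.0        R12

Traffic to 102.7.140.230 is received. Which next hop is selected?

Routes whose prefix contains 102.7.140.230:
  0.0.0.0/0 (default, matches everything) -> R23
  102.0.0.0/7 (102.0.0.0 - 103.255.255.255) -> R25
  102.7.128.0/18 (102.7.128.0 - 102.7.191.255) -> R9
  102.7.128.0/19 (102.7.128.0 - 102.7.159.255) -> R18
More-specific entries that do NOT match:
  102.7.140.192/28 (102.7.140.192 - 102.7.140.207) does not contain 102.7.140.230
  102.135.140.0/24 (102.135.140.0 - 102.135.140.255) does not contain 102.7.140.230
  102.7.128.0/21 (102.7.128.0 - 102.7.135.255) does not contain 102.7.140.230
  98.7.136.0/21 (98.7.136.0 - 98.7.143.255) does not contain 102.7.140.230
  102.7.0.0/20 (102.7.0.0 - 102.7.15.255) does not contain 102.7.140.230
Longest matching prefix is /19 -> next hop R18.

R18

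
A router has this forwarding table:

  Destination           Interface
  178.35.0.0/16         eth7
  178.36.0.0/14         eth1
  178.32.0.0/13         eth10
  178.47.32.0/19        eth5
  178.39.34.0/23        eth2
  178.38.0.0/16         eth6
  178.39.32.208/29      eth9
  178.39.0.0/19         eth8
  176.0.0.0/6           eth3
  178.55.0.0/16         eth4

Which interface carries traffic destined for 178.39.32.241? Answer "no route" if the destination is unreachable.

eth1

Routes whose prefix contains 178.39.32.241:
  176.0.0.0/6 (176.0.0.0 - 179.255.255.255) -> eth3
  178.32.0.0/13 (178.32.0.0 - 178.39.255.255) -> eth10
  178.36.0.0/14 (178.36.0.0 - 178.39.255.255) -> eth1
More-specific entries that do NOT match:
  178.39.32.208/29 (178.39.32.208 - 178.39.32.215) does not contain 178.39.32.241
  178.39.34.0/23 (178.39.34.0 - 178.39.35.255) does not contain 178.39.32.241
  178.47.32.0/19 (178.47.32.0 - 178.47.63.255) does not contain 178.39.32.241
  178.39.0.0/19 (178.39.0.0 - 178.39.31.255) does not contain 178.39.32.241
  178.35.0.0/16 (178.35.0.0 - 178.35.255.255) does not contain 178.39.32.241
  178.38.0.0/16 (178.38.0.0 - 178.38.255.255) does not contain 178.39.32.241
  178.55.0.0/16 (178.55.0.0 - 178.55.255.255) does not contain 178.39.32.241
Longest matching prefix is /14 -> interface eth1.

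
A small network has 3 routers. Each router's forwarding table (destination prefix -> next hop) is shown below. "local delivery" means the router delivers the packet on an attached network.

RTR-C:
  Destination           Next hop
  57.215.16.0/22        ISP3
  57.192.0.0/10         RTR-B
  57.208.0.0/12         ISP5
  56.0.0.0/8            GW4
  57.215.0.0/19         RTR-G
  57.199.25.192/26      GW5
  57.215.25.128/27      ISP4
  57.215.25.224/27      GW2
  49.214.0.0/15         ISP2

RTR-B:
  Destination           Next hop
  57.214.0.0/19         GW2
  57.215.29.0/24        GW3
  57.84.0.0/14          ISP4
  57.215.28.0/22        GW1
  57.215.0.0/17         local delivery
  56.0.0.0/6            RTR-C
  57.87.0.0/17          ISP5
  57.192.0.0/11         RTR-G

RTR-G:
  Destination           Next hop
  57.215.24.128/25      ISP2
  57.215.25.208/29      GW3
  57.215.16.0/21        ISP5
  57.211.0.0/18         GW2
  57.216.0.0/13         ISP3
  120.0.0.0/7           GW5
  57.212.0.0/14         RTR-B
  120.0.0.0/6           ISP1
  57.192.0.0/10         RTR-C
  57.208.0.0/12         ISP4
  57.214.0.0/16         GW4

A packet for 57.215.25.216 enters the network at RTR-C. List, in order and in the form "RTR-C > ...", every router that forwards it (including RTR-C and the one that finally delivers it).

RTR-C > RTR-G > RTR-B

At RTR-C: longest match for 57.215.25.216 is 57.215.0.0/19 -> RTR-G
At RTR-G: longest match for 57.215.25.216 is 57.212.0.0/14 -> RTR-B
At RTR-B: longest match for 57.215.25.216 is 57.215.0.0/17 -> local delivery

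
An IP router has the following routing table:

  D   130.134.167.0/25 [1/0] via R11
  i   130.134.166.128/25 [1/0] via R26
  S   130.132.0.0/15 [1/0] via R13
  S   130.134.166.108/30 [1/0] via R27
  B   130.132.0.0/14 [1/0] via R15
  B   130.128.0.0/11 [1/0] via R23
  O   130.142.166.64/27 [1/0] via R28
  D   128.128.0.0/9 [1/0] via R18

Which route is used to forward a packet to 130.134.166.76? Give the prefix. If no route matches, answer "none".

130.132.0.0/14

Entries matching 130.134.166.76:
  130.128.0.0/11 (130.128.0.0 - 130.159.255.255)
  130.132.0.0/14 (130.132.0.0 - 130.135.255.255)
Most specific is 130.132.0.0/14.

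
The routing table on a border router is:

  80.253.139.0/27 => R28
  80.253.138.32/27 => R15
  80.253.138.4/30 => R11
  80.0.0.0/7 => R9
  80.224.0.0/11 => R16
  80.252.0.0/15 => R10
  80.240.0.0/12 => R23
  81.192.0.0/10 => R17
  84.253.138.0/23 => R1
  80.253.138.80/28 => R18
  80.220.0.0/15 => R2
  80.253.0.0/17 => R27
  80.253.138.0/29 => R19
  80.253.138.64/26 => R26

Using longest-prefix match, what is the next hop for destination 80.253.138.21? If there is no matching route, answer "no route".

R10

Routes whose prefix contains 80.253.138.21:
  80.0.0.0/7 (80.0.0.0 - 81.255.255.255) -> R9
  80.224.0.0/11 (80.224.0.0 - 80.255.255.255) -> R16
  80.240.0.0/12 (80.240.0.0 - 80.255.255.255) -> R23
  80.252.0.0/15 (80.252.0.0 - 80.253.255.255) -> R10
More-specific entries that do NOT match:
  80.253.138.4/30 (80.253.138.4 - 80.253.138.7) does not contain 80.253.138.21
  80.253.138.0/29 (80.253.138.0 - 80.253.138.7) does not contain 80.253.138.21
  80.253.138.80/28 (80.253.138.80 - 80.253.138.95) does not contain 80.253.138.21
  80.253.139.0/27 (80.253.139.0 - 80.253.139.31) does not contain 80.253.138.21
  80.253.138.32/27 (80.253.138.32 - 80.253.138.63) does not contain 80.253.138.21
  80.253.138.64/26 (80.253.138.64 - 80.253.138.127) does not contain 80.253.138.21
  84.253.138.0/23 (84.253.138.0 - 84.253.139.255) does not contain 80.253.138.21
  80.253.0.0/17 (80.253.0.0 - 80.253.127.255) does not contain 80.253.138.21
Longest matching prefix is /15 -> next hop R10.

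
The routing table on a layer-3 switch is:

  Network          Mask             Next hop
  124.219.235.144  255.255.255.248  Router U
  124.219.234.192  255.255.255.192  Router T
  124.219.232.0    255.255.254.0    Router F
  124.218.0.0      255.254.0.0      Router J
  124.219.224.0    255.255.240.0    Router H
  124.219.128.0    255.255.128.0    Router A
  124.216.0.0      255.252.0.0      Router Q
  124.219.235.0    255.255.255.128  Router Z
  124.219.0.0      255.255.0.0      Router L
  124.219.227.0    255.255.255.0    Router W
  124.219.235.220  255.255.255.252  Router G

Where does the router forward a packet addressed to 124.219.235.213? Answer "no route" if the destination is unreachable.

Routes whose prefix contains 124.219.235.213:
  124.216.0.0/14 (124.216.0.0 - 124.219.255.255) -> Router Q
  124.218.0.0/15 (124.218.0.0 - 124.219.255.255) -> Router J
  124.219.0.0/16 (124.219.0.0 - 124.219.255.255) -> Router L
  124.219.128.0/17 (124.219.128.0 - 124.219.255.255) -> Router A
  124.219.224.0/20 (124.219.224.0 - 124.219.239.255) -> Router H
More-specific entries that do NOT match:
  124.219.235.220/30 (124.219.235.220 - 124.219.235.223) does not contain 124.219.235.213
  124.219.235.144/29 (124.219.235.144 - 124.219.235.151) does not contain 124.219.235.213
  124.219.234.192/26 (124.219.234.192 - 124.219.234.255) does not contain 124.219.235.213
  124.219.235.0/25 (124.219.235.0 - 124.219.235.127) does not contain 124.219.235.213
  124.219.227.0/24 (124.219.227.0 - 124.219.227.255) does not contain 124.219.235.213
  124.219.232.0/23 (124.219.232.0 - 124.219.233.255) does not contain 124.219.235.213
Longest matching prefix is /20 -> next hop Router H.

Router H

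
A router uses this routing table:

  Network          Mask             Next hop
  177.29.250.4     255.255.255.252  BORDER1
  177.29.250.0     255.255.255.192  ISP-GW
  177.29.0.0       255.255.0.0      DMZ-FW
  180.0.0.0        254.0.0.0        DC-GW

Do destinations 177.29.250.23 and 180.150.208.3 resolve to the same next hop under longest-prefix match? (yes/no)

177.29.250.23: longest match 177.29.250.0/26 -> ISP-GW
180.150.208.3: longest match 180.0.0.0/7 -> DC-GW

no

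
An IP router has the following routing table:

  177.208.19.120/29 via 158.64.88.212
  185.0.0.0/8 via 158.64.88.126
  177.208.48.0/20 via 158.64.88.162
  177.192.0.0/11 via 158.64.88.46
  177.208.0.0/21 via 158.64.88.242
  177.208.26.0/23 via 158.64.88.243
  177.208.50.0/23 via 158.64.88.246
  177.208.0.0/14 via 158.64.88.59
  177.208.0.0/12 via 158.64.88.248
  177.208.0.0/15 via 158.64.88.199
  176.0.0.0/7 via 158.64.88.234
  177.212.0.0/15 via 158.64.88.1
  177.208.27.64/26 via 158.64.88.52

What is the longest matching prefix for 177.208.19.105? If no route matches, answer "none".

177.208.0.0/15

Entries matching 177.208.19.105:
  176.0.0.0/7 (176.0.0.0 - 177.255.255.255)
  177.192.0.0/11 (177.192.0.0 - 177.223.255.255)
  177.208.0.0/12 (177.208.0.0 - 177.223.255.255)
  177.208.0.0/14 (177.208.0.0 - 177.211.255.255)
  177.208.0.0/15 (177.208.0.0 - 177.209.255.255)
Most specific is 177.208.0.0/15.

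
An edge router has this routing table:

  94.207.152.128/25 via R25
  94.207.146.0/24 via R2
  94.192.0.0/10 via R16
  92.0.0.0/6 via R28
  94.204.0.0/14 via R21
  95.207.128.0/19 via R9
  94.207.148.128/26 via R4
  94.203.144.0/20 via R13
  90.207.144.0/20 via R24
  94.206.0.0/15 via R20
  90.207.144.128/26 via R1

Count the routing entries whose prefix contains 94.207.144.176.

4

Prefixes containing 94.207.144.176:
  92.0.0.0/6 (92.0.0.0 - 95.255.255.255)
  94.192.0.0/10 (94.192.0.0 - 94.255.255.255)
  94.204.0.0/14 (94.204.0.0 - 94.207.255.255)
  94.206.0.0/15 (94.206.0.0 - 94.207.255.255)
Total matching entries: 4.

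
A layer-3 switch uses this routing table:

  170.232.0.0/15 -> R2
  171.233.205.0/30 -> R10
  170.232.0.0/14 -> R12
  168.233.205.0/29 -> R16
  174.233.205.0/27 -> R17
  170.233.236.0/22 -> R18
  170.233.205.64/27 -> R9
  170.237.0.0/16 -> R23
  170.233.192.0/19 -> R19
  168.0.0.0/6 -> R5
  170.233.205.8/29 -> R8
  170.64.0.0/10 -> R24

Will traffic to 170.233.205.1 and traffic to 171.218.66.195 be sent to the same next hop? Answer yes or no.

170.233.205.1: longest match 170.233.192.0/19 -> R19
171.218.66.195: longest match 168.0.0.0/6 -> R5

no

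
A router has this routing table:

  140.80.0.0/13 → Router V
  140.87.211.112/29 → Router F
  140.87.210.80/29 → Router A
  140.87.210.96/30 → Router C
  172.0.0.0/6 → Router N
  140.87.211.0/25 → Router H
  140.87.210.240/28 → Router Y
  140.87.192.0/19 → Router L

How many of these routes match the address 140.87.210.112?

2

Prefixes containing 140.87.210.112:
  140.80.0.0/13 (140.80.0.0 - 140.87.255.255)
  140.87.192.0/19 (140.87.192.0 - 140.87.223.255)
Total matching entries: 2.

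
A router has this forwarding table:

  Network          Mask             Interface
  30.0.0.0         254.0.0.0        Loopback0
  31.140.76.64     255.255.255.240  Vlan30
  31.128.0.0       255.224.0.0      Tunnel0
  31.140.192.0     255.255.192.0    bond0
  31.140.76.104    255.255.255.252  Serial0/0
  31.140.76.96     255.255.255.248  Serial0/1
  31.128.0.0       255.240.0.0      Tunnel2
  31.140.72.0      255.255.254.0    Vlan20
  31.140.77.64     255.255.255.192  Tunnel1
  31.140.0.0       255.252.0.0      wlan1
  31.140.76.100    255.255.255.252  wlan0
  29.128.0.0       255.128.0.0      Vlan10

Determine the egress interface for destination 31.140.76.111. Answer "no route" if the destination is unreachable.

wlan1

Routes whose prefix contains 31.140.76.111:
  30.0.0.0/7 (30.0.0.0 - 31.255.255.255) -> Loopback0
  31.128.0.0/11 (31.128.0.0 - 31.159.255.255) -> Tunnel0
  31.128.0.0/12 (31.128.0.0 - 31.143.255.255) -> Tunnel2
  31.140.0.0/14 (31.140.0.0 - 31.143.255.255) -> wlan1
More-specific entries that do NOT match:
  31.140.76.104/30 (31.140.76.104 - 31.140.76.107) does not contain 31.140.76.111
  31.140.76.100/30 (31.140.76.100 - 31.140.76.103) does not contain 31.140.76.111
  31.140.76.96/29 (31.140.76.96 - 31.140.76.103) does not contain 31.140.76.111
  31.140.76.64/28 (31.140.76.64 - 31.140.76.79) does not contain 31.140.76.111
  31.140.77.64/26 (31.140.77.64 - 31.140.77.127) does not contain 31.140.76.111
  31.140.72.0/23 (31.140.72.0 - 31.140.73.255) does not contain 31.140.76.111
  31.140.192.0/18 (31.140.192.0 - 31.140.255.255) does not contain 31.140.76.111
Longest matching prefix is /14 -> interface wlan1.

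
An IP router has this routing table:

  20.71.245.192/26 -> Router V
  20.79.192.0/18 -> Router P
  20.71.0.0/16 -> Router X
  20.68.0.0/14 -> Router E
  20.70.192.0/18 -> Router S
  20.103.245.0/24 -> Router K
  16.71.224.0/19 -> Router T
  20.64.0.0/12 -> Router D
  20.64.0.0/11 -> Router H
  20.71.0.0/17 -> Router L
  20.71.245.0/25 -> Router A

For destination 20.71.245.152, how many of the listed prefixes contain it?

Prefixes containing 20.71.245.152:
  20.64.0.0/11 (20.64.0.0 - 20.95.255.255)
  20.64.0.0/12 (20.64.0.0 - 20.79.255.255)
  20.68.0.0/14 (20.68.0.0 - 20.71.255.255)
  20.71.0.0/16 (20.71.0.0 - 20.71.255.255)
Total matching entries: 4.

4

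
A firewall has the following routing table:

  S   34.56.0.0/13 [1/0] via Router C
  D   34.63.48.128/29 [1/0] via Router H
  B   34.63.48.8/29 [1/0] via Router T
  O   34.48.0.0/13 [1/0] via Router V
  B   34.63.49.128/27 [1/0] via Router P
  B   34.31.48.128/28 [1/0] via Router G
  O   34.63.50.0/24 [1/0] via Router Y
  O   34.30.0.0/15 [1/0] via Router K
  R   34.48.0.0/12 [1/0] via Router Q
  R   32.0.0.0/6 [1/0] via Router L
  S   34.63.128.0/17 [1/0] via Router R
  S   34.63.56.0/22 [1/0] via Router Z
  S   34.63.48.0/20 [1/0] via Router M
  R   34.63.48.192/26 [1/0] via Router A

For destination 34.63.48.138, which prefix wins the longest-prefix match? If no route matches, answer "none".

Entries matching 34.63.48.138:
  32.0.0.0/6 (32.0.0.0 - 35.255.255.255)
  34.48.0.0/12 (34.48.0.0 - 34.63.255.255)
  34.56.0.0/13 (34.56.0.0 - 34.63.255.255)
  34.63.48.0/20 (34.63.48.0 - 34.63.63.255)
Most specific is 34.63.48.0/20.

34.63.48.0/20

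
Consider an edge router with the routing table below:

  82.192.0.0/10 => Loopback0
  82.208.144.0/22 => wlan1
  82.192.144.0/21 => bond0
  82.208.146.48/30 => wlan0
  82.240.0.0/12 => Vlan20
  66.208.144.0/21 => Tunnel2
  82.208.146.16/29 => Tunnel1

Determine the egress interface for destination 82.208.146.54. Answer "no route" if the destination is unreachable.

Routes whose prefix contains 82.208.146.54:
  82.192.0.0/10 (82.192.0.0 - 82.255.255.255) -> Loopback0
  82.208.144.0/22 (82.208.144.0 - 82.208.147.255) -> wlan1
More-specific entries that do NOT match:
  82.208.146.48/30 (82.208.146.48 - 82.208.146.51) does not contain 82.208.146.54
  82.208.146.16/29 (82.208.146.16 - 82.208.146.23) does not contain 82.208.146.54
Longest matching prefix is /22 -> interface wlan1.

wlan1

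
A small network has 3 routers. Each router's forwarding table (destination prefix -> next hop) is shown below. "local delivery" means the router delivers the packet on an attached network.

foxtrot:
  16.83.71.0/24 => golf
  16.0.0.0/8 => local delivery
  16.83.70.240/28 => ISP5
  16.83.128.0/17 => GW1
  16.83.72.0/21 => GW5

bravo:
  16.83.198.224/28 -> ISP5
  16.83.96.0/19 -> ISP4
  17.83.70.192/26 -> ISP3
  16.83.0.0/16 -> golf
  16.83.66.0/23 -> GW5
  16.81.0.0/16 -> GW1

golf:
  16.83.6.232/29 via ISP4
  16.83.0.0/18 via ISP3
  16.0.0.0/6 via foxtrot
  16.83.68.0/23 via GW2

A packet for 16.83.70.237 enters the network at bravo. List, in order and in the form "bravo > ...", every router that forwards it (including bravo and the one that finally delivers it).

At bravo: longest match for 16.83.70.237 is 16.83.0.0/16 -> golf
At golf: longest match for 16.83.70.237 is 16.0.0.0/6 -> foxtrot
At foxtrot: longest match for 16.83.70.237 is 16.0.0.0/8 -> local delivery

bravo > golf > foxtrot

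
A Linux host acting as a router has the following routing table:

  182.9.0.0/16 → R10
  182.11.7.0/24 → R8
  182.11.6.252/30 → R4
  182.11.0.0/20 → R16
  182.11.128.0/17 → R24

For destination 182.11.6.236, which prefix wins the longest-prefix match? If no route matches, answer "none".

Entries matching 182.11.6.236:
  182.11.0.0/20 (182.11.0.0 - 182.11.15.255)
Most specific is 182.11.0.0/20.

182.11.0.0/20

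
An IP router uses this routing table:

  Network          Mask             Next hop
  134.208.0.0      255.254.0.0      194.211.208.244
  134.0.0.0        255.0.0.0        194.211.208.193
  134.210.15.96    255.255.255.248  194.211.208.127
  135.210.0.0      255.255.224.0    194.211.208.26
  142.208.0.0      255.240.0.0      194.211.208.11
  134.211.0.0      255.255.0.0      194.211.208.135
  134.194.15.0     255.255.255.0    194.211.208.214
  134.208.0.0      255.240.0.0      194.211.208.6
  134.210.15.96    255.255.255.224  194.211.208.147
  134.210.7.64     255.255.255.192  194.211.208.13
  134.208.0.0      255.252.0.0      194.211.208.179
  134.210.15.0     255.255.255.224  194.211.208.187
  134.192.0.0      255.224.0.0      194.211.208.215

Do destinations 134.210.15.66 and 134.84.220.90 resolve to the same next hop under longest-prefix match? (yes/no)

134.210.15.66: longest match 134.208.0.0/14 -> 194.211.208.179
134.84.220.90: longest match 134.0.0.0/8 -> 194.211.208.193

no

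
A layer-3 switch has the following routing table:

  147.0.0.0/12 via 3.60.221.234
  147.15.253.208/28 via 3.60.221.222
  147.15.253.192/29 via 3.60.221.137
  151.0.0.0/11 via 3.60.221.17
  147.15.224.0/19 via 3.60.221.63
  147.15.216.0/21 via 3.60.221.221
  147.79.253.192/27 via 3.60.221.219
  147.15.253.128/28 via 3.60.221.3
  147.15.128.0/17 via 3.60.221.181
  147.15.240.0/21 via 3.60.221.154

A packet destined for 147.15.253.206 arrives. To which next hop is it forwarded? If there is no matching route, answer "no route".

3.60.221.63

Routes whose prefix contains 147.15.253.206:
  147.0.0.0/12 (147.0.0.0 - 147.15.255.255) -> 3.60.221.234
  147.15.128.0/17 (147.15.128.0 - 147.15.255.255) -> 3.60.221.181
  147.15.224.0/19 (147.15.224.0 - 147.15.255.255) -> 3.60.221.63
More-specific entries that do NOT match:
  147.15.253.192/29 (147.15.253.192 - 147.15.253.199) does not contain 147.15.253.206
  147.15.253.208/28 (147.15.253.208 - 147.15.253.223) does not contain 147.15.253.206
  147.15.253.128/28 (147.15.253.128 - 147.15.253.143) does not contain 147.15.253.206
  147.79.253.192/27 (147.79.253.192 - 147.79.253.223) does not contain 147.15.253.206
  147.15.216.0/21 (147.15.216.0 - 147.15.223.255) does not contain 147.15.253.206
  147.15.240.0/21 (147.15.240.0 - 147.15.247.255) does not contain 147.15.253.206
Longest matching prefix is /19 -> next hop 3.60.221.63.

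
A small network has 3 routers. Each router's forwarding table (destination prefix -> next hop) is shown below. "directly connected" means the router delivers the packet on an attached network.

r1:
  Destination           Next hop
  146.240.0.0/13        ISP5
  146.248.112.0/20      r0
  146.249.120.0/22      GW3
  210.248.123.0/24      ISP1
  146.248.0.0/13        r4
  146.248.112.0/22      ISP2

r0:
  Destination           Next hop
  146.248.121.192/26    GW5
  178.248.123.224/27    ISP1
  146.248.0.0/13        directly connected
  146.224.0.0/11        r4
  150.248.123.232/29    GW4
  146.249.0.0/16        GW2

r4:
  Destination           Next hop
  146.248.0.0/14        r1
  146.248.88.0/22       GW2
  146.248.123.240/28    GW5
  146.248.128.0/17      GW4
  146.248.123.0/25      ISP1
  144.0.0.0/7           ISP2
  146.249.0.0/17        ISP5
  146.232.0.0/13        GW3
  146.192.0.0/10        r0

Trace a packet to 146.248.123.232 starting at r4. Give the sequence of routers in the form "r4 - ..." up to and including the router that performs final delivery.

r4 - r1 - r0

At r4: longest match for 146.248.123.232 is 146.248.0.0/14 -> r1
At r1: longest match for 146.248.123.232 is 146.248.112.0/20 -> r0
At r0: longest match for 146.248.123.232 is 146.248.0.0/13 -> directly connected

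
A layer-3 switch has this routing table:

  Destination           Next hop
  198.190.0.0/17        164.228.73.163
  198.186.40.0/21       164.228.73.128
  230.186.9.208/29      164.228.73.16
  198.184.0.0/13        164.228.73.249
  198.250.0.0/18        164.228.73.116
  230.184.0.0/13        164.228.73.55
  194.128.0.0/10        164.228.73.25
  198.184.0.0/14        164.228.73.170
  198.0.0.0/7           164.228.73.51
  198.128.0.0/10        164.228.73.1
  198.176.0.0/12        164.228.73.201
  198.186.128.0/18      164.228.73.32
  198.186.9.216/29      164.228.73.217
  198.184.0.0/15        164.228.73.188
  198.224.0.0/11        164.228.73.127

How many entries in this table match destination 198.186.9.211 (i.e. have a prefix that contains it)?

Prefixes containing 198.186.9.211:
  198.0.0.0/7 (198.0.0.0 - 199.255.255.255)
  198.128.0.0/10 (198.128.0.0 - 198.191.255.255)
  198.176.0.0/12 (198.176.0.0 - 198.191.255.255)
  198.184.0.0/13 (198.184.0.0 - 198.191.255.255)
  198.184.0.0/14 (198.184.0.0 - 198.187.255.255)
Total matching entries: 5.

5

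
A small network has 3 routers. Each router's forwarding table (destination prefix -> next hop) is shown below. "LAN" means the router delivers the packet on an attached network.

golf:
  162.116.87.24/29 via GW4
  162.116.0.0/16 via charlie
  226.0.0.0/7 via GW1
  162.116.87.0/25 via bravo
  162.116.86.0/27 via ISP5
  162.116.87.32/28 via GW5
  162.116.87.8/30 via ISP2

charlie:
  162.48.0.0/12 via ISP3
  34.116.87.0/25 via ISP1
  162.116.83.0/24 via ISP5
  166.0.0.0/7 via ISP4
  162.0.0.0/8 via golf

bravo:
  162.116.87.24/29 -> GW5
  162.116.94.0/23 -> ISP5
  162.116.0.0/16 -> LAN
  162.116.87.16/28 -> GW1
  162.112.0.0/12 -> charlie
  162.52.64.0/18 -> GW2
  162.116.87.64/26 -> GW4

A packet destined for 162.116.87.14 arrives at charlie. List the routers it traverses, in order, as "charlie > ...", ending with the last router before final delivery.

At charlie: longest match for 162.116.87.14 is 162.0.0.0/8 -> golf
At golf: longest match for 162.116.87.14 is 162.116.87.0/25 -> bravo
At bravo: longest match for 162.116.87.14 is 162.116.0.0/16 -> LAN

charlie > golf > bravo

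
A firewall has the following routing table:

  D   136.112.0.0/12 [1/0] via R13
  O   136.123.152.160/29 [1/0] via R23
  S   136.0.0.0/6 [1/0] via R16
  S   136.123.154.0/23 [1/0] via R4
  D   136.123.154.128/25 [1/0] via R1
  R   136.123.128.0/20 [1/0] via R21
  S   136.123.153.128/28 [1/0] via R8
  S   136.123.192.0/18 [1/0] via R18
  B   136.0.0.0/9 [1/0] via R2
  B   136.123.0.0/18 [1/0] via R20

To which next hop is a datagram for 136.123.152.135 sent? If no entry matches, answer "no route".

R13

Routes whose prefix contains 136.123.152.135:
  136.0.0.0/6 (136.0.0.0 - 139.255.255.255) -> R16
  136.0.0.0/9 (136.0.0.0 - 136.127.255.255) -> R2
  136.112.0.0/12 (136.112.0.0 - 136.127.255.255) -> R13
More-specific entries that do NOT match:
  136.123.152.160/29 (136.123.152.160 - 136.123.152.167) does not contain 136.123.152.135
  136.123.153.128/28 (136.123.153.128 - 136.123.153.143) does not contain 136.123.152.135
  136.123.154.128/25 (136.123.154.128 - 136.123.154.255) does not contain 136.123.152.135
  136.123.154.0/23 (136.123.154.0 - 136.123.155.255) does not contain 136.123.152.135
  136.123.128.0/20 (136.123.128.0 - 136.123.143.255) does not contain 136.123.152.135
  136.123.192.0/18 (136.123.192.0 - 136.123.255.255) does not contain 136.123.152.135
  136.123.0.0/18 (136.123.0.0 - 136.123.63.255) does not contain 136.123.152.135
Longest matching prefix is /12 -> next hop R13.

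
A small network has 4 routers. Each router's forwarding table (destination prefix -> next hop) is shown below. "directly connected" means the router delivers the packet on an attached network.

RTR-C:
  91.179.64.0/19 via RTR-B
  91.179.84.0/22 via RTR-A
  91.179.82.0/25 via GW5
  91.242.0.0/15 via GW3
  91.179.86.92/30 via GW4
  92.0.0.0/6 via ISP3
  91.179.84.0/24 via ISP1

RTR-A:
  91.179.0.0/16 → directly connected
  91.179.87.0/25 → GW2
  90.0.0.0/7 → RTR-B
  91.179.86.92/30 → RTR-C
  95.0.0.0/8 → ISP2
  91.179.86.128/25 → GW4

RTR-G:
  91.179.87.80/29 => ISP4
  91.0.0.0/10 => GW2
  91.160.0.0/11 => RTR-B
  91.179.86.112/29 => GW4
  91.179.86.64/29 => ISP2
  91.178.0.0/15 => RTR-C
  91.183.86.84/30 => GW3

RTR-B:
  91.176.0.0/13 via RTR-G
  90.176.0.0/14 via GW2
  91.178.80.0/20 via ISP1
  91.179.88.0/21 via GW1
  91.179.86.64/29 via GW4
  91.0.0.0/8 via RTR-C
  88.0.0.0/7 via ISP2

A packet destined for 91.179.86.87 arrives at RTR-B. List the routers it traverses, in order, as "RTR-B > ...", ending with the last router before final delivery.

At RTR-B: longest match for 91.179.86.87 is 91.176.0.0/13 -> RTR-G
At RTR-G: longest match for 91.179.86.87 is 91.178.0.0/15 -> RTR-C
At RTR-C: longest match for 91.179.86.87 is 91.179.84.0/22 -> RTR-A
At RTR-A: longest match for 91.179.86.87 is 91.179.0.0/16 -> directly connected

RTR-B > RTR-G > RTR-C > RTR-A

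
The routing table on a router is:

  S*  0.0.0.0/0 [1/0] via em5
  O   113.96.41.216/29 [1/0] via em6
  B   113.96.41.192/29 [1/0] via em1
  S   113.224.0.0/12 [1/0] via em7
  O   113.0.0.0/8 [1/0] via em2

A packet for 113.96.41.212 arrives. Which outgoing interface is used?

Routes whose prefix contains 113.96.41.212:
  0.0.0.0/0 (default, matches everything) -> em5
  113.0.0.0/8 (113.0.0.0 - 113.255.255.255) -> em2
More-specific entries that do NOT match:
  113.96.41.216/29 (113.96.41.216 - 113.96.41.223) does not contain 113.96.41.212
  113.96.41.192/29 (113.96.41.192 - 113.96.41.199) does not contain 113.96.41.212
  113.224.0.0/12 (113.224.0.0 - 113.239.255.255) does not contain 113.96.41.212
Longest matching prefix is /8 -> interface em2.

em2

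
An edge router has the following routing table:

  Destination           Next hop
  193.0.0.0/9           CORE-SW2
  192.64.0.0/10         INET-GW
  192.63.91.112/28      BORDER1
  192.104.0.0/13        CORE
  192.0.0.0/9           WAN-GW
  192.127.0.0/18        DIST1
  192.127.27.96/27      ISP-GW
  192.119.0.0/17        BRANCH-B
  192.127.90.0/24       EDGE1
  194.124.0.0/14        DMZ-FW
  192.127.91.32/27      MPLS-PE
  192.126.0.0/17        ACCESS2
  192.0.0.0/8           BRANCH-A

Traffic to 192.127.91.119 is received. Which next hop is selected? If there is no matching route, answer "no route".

INET-GW

Routes whose prefix contains 192.127.91.119:
  192.0.0.0/8 (192.0.0.0 - 192.255.255.255) -> BRANCH-A
  192.0.0.0/9 (192.0.0.0 - 192.127.255.255) -> WAN-GW
  192.64.0.0/10 (192.64.0.0 - 192.127.255.255) -> INET-GW
More-specific entries that do NOT match:
  192.63.91.112/28 (192.63.91.112 - 192.63.91.127) does not contain 192.127.91.119
  192.127.27.96/27 (192.127.27.96 - 192.127.27.127) does not contain 192.127.91.119
  192.127.91.32/27 (192.127.91.32 - 192.127.91.63) does not contain 192.127.91.119
  192.127.90.0/24 (192.127.90.0 - 192.127.90.255) does not contain 192.127.91.119
  192.127.0.0/18 (192.127.0.0 - 192.127.63.255) does not contain 192.127.91.119
  192.119.0.0/17 (192.119.0.0 - 192.119.127.255) does not contain 192.127.91.119
  192.126.0.0/17 (192.126.0.0 - 192.126.127.255) does not contain 192.127.91.119
  194.124.0.0/14 (194.124.0.0 - 194.127.255.255) does not contain 192.127.91.119
  192.104.0.0/13 (192.104.0.0 - 192.111.255.255) does not contain 192.127.91.119
Longest matching prefix is /10 -> next hop INET-GW.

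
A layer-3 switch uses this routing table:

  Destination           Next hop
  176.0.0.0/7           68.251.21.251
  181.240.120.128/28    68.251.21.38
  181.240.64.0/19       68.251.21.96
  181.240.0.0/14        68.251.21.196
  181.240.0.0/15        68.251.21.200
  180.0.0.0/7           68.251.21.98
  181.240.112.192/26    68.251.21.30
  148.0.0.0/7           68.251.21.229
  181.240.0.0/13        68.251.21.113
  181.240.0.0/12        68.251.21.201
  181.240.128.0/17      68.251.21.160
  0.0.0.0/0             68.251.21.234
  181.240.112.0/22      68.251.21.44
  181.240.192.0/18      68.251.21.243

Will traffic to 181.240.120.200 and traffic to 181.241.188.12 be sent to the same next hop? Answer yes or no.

181.240.120.200: longest match 181.240.0.0/15 -> 68.251.21.200
181.241.188.12: longest match 181.240.0.0/15 -> 68.251.21.200

yes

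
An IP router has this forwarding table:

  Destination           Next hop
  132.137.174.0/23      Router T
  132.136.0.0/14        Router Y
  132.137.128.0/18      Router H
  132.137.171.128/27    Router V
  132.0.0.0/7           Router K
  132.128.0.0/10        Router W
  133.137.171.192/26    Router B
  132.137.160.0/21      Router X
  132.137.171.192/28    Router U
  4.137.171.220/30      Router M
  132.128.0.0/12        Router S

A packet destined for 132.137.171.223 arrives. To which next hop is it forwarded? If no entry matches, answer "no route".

Router H

Routes whose prefix contains 132.137.171.223:
  132.0.0.0/7 (132.0.0.0 - 133.255.255.255) -> Router K
  132.128.0.0/10 (132.128.0.0 - 132.191.255.255) -> Router W
  132.128.0.0/12 (132.128.0.0 - 132.143.255.255) -> Router S
  132.136.0.0/14 (132.136.0.0 - 132.139.255.255) -> Router Y
  132.137.128.0/18 (132.137.128.0 - 132.137.191.255) -> Router H
More-specific entries that do NOT match:
  4.137.171.220/30 (4.137.171.220 - 4.137.171.223) does not contain 132.137.171.223
  132.137.171.192/28 (132.137.171.192 - 132.137.171.207) does not contain 132.137.171.223
  132.137.171.128/27 (132.137.171.128 - 132.137.171.159) does not contain 132.137.171.223
  133.137.171.192/26 (133.137.171.192 - 133.137.171.255) does not contain 132.137.171.223
  132.137.174.0/23 (132.137.174.0 - 132.137.175.255) does not contain 132.137.171.223
  132.137.160.0/21 (132.137.160.0 - 132.137.167.255) does not contain 132.137.171.223
Longest matching prefix is /18 -> next hop Router H.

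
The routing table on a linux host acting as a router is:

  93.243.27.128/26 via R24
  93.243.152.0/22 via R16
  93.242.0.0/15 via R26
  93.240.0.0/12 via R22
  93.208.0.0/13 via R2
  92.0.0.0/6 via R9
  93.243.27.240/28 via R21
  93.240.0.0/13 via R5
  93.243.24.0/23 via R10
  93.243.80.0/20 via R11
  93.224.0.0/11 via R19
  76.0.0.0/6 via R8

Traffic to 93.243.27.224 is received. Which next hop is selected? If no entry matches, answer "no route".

Routes whose prefix contains 93.243.27.224:
  92.0.0.0/6 (92.0.0.0 - 95.255.255.255) -> R9
  93.224.0.0/11 (93.224.0.0 - 93.255.255.255) -> R19
  93.240.0.0/12 (93.240.0.0 - 93.255.255.255) -> R22
  93.240.0.0/13 (93.240.0.0 - 93.247.255.255) -> R5
  93.242.0.0/15 (93.242.0.0 - 93.243.255.255) -> R26
More-specific entries that do NOT match:
  93.243.27.240/28 (93.243.27.240 - 93.243.27.255) does not contain 93.243.27.224
  93.243.27.128/26 (93.243.27.128 - 93.243.27.191) does not contain 93.243.27.224
  93.243.24.0/23 (93.243.24.0 - 93.243.25.255) does not contain 93.243.27.224
  93.243.152.0/22 (93.243.152.0 - 93.243.155.255) does not contain 93.243.27.224
  93.243.80.0/20 (93.243.80.0 - 93.243.95.255) does not contain 93.243.27.224
Longest matching prefix is /15 -> next hop R26.

R26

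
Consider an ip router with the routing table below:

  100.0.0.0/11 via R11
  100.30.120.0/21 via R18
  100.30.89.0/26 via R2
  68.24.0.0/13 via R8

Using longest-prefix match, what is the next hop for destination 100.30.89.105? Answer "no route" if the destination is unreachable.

R11

Routes whose prefix contains 100.30.89.105:
  100.0.0.0/11 (100.0.0.0 - 100.31.255.255) -> R11
More-specific entries that do NOT match:
  100.30.89.0/26 (100.30.89.0 - 100.30.89.63) does not contain 100.30.89.105
  100.30.120.0/21 (100.30.120.0 - 100.30.127.255) does not contain 100.30.89.105
  68.24.0.0/13 (68.24.0.0 - 68.31.255.255) does not contain 100.30.89.105
Longest matching prefix is /11 -> next hop R11.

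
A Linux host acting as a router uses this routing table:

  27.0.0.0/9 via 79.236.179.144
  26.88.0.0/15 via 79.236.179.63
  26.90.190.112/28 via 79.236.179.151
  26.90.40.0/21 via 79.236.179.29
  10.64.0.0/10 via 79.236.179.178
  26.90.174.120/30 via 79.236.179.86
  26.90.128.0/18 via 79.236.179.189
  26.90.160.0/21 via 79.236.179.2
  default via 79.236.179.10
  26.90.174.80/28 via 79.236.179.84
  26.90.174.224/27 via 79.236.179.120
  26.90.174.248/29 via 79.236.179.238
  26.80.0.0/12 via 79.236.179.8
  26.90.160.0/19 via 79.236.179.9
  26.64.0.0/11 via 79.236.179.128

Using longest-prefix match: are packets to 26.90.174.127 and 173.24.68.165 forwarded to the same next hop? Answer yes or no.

no

26.90.174.127: longest match 26.90.160.0/19 -> 79.236.179.9
173.24.68.165: longest match 0.0.0.0/0 -> 79.236.179.10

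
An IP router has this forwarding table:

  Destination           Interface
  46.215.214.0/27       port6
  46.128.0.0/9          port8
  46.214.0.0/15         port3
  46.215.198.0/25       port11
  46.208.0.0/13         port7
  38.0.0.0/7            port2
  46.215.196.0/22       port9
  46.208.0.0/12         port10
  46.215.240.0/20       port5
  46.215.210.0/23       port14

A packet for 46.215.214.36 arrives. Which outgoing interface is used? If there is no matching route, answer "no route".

Routes whose prefix contains 46.215.214.36:
  46.128.0.0/9 (46.128.0.0 - 46.255.255.255) -> port8
  46.208.0.0/12 (46.208.0.0 - 46.223.255.255) -> port10
  46.208.0.0/13 (46.208.0.0 - 46.215.255.255) -> port7
  46.214.0.0/15 (46.214.0.0 - 46.215.255.255) -> port3
More-specific entries that do NOT match:
  46.215.214.0/27 (46.215.214.0 - 46.215.214.31) does not contain 46.215.214.36
  46.215.198.0/25 (46.215.198.0 - 46.215.198.127) does not contain 46.215.214.36
  46.215.210.0/23 (46.215.210.0 - 46.215.211.255) does not contain 46.215.214.36
  46.215.196.0/22 (46.215.196.0 - 46.215.199.255) does not contain 46.215.214.36
  46.215.240.0/20 (46.215.240.0 - 46.215.255.255) does not contain 46.215.214.36
Longest matching prefix is /15 -> interface port3.

port3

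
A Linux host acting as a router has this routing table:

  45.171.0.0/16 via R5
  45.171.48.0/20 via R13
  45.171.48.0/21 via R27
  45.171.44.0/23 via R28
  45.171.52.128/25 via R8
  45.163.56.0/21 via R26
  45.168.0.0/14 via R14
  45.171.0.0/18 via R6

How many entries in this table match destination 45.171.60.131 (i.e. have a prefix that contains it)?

Prefixes containing 45.171.60.131:
  45.168.0.0/14 (45.168.0.0 - 45.171.255.255)
  45.171.0.0/16 (45.171.0.0 - 45.171.255.255)
  45.171.0.0/18 (45.171.0.0 - 45.171.63.255)
  45.171.48.0/20 (45.171.48.0 - 45.171.63.255)
Total matching entries: 4.

4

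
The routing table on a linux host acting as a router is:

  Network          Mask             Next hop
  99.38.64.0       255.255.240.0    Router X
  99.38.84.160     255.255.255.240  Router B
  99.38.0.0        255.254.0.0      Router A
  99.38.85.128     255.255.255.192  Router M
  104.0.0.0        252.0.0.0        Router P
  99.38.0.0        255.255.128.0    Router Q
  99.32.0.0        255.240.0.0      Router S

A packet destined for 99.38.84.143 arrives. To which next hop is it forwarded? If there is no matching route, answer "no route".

Router Q

Routes whose prefix contains 99.38.84.143:
  99.32.0.0/12 (99.32.0.0 - 99.47.255.255) -> Router S
  99.38.0.0/15 (99.38.0.0 - 99.39.255.255) -> Router A
  99.38.0.0/17 (99.38.0.0 - 99.38.127.255) -> Router Q
More-specific entries that do NOT match:
  99.38.84.160/28 (99.38.84.160 - 99.38.84.175) does not contain 99.38.84.143
  99.38.85.128/26 (99.38.85.128 - 99.38.85.191) does not contain 99.38.84.143
  99.38.64.0/20 (99.38.64.0 - 99.38.79.255) does not contain 99.38.84.143
Longest matching prefix is /17 -> next hop Router Q.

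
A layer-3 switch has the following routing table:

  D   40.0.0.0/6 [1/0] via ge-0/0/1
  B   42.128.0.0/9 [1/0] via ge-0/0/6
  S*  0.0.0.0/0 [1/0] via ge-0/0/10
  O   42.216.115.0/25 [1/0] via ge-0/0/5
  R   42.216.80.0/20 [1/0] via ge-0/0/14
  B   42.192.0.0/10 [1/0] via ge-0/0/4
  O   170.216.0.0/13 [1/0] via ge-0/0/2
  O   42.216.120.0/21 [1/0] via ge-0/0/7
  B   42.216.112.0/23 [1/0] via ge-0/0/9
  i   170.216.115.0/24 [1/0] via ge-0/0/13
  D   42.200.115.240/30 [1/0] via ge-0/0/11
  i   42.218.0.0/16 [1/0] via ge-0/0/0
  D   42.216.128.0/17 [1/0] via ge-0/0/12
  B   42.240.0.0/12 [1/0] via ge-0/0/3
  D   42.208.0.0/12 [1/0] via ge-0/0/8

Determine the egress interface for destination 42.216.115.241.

ge-0/0/8

Routes whose prefix contains 42.216.115.241:
  0.0.0.0/0 (default, matches everything) -> ge-0/0/10
  40.0.0.0/6 (40.0.0.0 - 43.255.255.255) -> ge-0/0/1
  42.128.0.0/9 (42.128.0.0 - 42.255.255.255) -> ge-0/0/6
  42.192.0.0/10 (42.192.0.0 - 42.255.255.255) -> ge-0/0/4
  42.208.0.0/12 (42.208.0.0 - 42.223.255.255) -> ge-0/0/8
More-specific entries that do NOT match:
  42.200.115.240/30 (42.200.115.240 - 42.200.115.243) does not contain 42.216.115.241
  42.216.115.0/25 (42.216.115.0 - 42.216.115.127) does not contain 42.216.115.241
  170.216.115.0/24 (170.216.115.0 - 170.216.115.255) does not contain 42.216.115.241
  42.216.112.0/23 (42.216.112.0 - 42.216.113.255) does not contain 42.216.115.241
  42.216.120.0/21 (42.216.120.0 - 42.216.127.255) does not contain 42.216.115.241
  42.216.80.0/20 (42.216.80.0 - 42.216.95.255) does not contain 42.216.115.241
  42.216.128.0/17 (42.216.128.0 - 42.216.255.255) does not contain 42.216.115.241
  42.218.0.0/16 (42.218.0.0 - 42.218.255.255) does not contain 42.216.115.241
  170.216.0.0/13 (170.216.0.0 - 170.223.255.255) does not contain 42.216.115.241
Longest matching prefix is /12 -> interface ge-0/0/8.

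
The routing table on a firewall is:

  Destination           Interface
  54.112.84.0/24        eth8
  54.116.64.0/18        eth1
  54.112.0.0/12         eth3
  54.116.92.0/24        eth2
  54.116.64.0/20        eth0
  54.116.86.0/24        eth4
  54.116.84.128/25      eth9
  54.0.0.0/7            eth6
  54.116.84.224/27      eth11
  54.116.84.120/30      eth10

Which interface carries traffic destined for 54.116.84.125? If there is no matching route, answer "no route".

Routes whose prefix contains 54.116.84.125:
  54.0.0.0/7 (54.0.0.0 - 55.255.255.255) -> eth6
  54.112.0.0/12 (54.112.0.0 - 54.127.255.255) -> eth3
  54.116.64.0/18 (54.116.64.0 - 54.116.127.255) -> eth1
More-specific entries that do NOT match:
  54.116.84.120/30 (54.116.84.120 - 54.116.84.123) does not contain 54.116.84.125
  54.116.84.224/27 (54.116.84.224 - 54.116.84.255) does not contain 54.116.84.125
  54.116.84.128/25 (54.116.84.128 - 54.116.84.255) does not contain 54.116.84.125
  54.112.84.0/24 (54.112.84.0 - 54.112.84.255) does not contain 54.116.84.125
  54.116.92.0/24 (54.116.92.0 - 54.116.92.255) does not contain 54.116.84.125
  54.116.86.0/24 (54.116.86.0 - 54.116.86.255) does not contain 54.116.84.125
  54.116.64.0/20 (54.116.64.0 - 54.116.79.255) does not contain 54.116.84.125
Longest matching prefix is /18 -> interface eth1.

eth1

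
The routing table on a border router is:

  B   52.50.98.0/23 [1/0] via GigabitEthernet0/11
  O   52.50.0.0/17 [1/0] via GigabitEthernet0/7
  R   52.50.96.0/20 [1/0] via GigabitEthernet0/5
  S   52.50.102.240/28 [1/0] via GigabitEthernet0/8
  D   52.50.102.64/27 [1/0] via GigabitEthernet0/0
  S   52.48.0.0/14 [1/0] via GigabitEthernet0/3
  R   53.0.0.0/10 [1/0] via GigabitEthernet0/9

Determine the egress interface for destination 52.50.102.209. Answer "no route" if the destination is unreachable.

GigabitEthernet0/5

Routes whose prefix contains 52.50.102.209:
  52.48.0.0/14 (52.48.0.0 - 52.51.255.255) -> GigabitEthernet0/3
  52.50.0.0/17 (52.50.0.0 - 52.50.127.255) -> GigabitEthernet0/7
  52.50.96.0/20 (52.50.96.0 - 52.50.111.255) -> GigabitEthernet0/5
More-specific entries that do NOT match:
  52.50.102.240/28 (52.50.102.240 - 52.50.102.255) does not contain 52.50.102.209
  52.50.102.64/27 (52.50.102.64 - 52.50.102.95) does not contain 52.50.102.209
  52.50.98.0/23 (52.50.98.0 - 52.50.99.255) does not contain 52.50.102.209
Longest matching prefix is /20 -> interface GigabitEthernet0/5.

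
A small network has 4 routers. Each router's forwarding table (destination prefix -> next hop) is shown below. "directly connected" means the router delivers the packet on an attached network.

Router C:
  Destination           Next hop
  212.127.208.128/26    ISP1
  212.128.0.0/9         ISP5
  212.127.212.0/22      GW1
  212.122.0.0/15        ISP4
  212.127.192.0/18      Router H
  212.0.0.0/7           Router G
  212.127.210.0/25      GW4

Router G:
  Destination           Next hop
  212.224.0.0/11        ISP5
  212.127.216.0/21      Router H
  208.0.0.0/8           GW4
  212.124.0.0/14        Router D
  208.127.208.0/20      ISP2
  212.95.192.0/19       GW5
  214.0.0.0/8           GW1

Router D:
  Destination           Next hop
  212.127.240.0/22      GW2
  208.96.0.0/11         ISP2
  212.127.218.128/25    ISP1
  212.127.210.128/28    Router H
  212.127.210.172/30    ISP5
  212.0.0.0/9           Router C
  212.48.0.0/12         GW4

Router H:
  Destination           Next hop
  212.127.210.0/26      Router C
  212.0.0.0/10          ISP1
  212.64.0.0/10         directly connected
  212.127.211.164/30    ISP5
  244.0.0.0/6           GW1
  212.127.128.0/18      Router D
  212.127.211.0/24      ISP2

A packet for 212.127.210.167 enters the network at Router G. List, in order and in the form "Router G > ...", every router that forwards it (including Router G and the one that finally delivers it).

At Router G: longest match for 212.127.210.167 is 212.124.0.0/14 -> Router D
At Router D: longest match for 212.127.210.167 is 212.0.0.0/9 -> Router C
At Router C: longest match for 212.127.210.167 is 212.127.192.0/18 -> Router H
At Router H: longest match for 212.127.210.167 is 212.64.0.0/10 -> directly connected

Router G > Router D > Router C > Router H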